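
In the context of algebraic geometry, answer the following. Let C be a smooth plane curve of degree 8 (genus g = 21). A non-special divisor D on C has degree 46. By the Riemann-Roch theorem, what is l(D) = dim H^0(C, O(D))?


First, compute the genus of a smooth plane curve of degree 8:
g = (d-1)(d-2)/2 = (8-1)(8-2)/2 = 21
For a non-special divisor D (i.e., h^1(D) = 0), Riemann-Roch gives:
l(D) = deg(D) - g + 1
Since deg(D) = 46 >= 2g - 1 = 41, D is non-special.
l(D) = 46 - 21 + 1 = 26

26


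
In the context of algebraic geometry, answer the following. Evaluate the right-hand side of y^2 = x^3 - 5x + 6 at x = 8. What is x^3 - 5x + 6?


Compute x^3 - 5x + 6 at x = 8:
x^3 = 8^3 = 512
(-5)*x = (-5)*8 = -40
Sum: 512 - 40 + 6 = 478

478


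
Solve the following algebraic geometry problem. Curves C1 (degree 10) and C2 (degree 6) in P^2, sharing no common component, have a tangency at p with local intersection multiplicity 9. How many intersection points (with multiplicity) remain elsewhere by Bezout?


By Bezout's theorem, the total intersection number is d1 * d2.
Total = 10 * 6 = 60
Intersection multiplicity at p = 9
Remaining intersections = 60 - 9 = 51

51


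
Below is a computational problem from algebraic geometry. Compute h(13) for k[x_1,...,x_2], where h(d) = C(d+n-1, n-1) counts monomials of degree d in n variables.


The Hilbert function for the polynomial ring in 2 variables is:
h(d) = C(d+n-1, n-1)
h(13) = C(13+2-1, 2-1) = C(14, 1)
= 14! / (1! * 13!)
= 14

14


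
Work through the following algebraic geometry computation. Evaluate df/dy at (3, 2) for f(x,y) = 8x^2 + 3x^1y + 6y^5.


df/dy = 3*x^1 + 5*6*y^4
At (3,2): 3*3^1 + 5*6*2^4
= 9 + 480
= 489

489


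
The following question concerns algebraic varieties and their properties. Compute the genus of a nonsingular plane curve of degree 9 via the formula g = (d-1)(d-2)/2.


Using the genus formula for smooth plane curves:
g = (d-1)(d-2)/2
g = (9-1)(9-2)/2
g = 8*7/2
g = 56/2 = 28

28


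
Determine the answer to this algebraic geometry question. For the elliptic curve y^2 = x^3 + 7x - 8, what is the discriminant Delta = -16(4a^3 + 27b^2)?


Compute each component:
4a^3 = 4*7^3 = 4*343 = 1372
27b^2 = 27*(-8)^2 = 27*64 = 1728
4a^3 + 27b^2 = 1372 + 1728 = 3100
Delta = -16*3100 = -49600

-49600


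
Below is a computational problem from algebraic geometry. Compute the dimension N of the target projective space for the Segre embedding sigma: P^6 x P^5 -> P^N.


The Segre embedding maps P^m x P^n into P^N via
all products of coordinates from each factor.
N = (m+1)(n+1) - 1
N = (6+1)(5+1) - 1
N = 7*6 - 1
N = 42 - 1 = 41

41


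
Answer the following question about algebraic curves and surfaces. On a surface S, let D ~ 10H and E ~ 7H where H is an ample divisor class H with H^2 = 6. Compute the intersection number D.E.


Using bilinearity of the intersection pairing on a surface S:
(aH).(bH) = ab * (H.H)
We have H^2 = 6.
D.E = (10H).(7H) = 10*7*6
= 70*6
= 420

420


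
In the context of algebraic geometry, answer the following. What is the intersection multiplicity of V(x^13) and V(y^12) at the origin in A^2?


The intersection multiplicity of V(x^a) and V(y^b) at the origin is:
I(O; V(x^13), V(y^12)) = dim_k(k[x,y]/(x^13, y^12))
A basis for k[x,y]/(x^13, y^12) is the set of monomials x^i * y^j
where 0 <= i < 13 and 0 <= j < 12.
The number of such monomials is 13 * 12 = 156

156


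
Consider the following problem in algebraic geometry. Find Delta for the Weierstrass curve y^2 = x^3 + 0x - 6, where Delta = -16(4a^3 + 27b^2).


Compute each component:
4a^3 = 4*0^3 = 4*0 = 0
27b^2 = 27*(-6)^2 = 27*36 = 972
4a^3 + 27b^2 = 0 + 972 = 972
Delta = -16*972 = -15552

-15552


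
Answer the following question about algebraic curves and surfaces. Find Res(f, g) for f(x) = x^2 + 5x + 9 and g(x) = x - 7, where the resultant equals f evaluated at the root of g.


For Res(f, x - c), we evaluate f at x = c.
f(7) = 7^2 + 5*7 + 9
= 49 + 35 + 9
= 84 + 9 = 93
Res(f, g) = 93

93


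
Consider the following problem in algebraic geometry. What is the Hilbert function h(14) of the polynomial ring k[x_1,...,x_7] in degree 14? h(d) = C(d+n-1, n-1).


The Hilbert function for the polynomial ring in 7 variables is:
h(d) = C(d+n-1, n-1)
h(14) = C(14+7-1, 7-1) = C(20, 6)
= 20! / (6! * 14!)
= 38760

38760


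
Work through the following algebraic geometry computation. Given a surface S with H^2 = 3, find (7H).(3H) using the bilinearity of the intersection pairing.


Using bilinearity of the intersection pairing on a surface S:
(aH).(bH) = ab * (H.H)
We have H^2 = 3.
D.E = (7H).(3H) = 7*3*3
= 21*3
= 63

63


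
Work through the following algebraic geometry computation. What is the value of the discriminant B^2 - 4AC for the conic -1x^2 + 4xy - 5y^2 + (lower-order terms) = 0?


The discriminant of a conic Ax^2 + Bxy + Cy^2 + ... = 0 is B^2 - 4AC.
B^2 = 4^2 = 16
4AC = 4*(-1)*(-5) = 20
Discriminant = 16 - 20 = -4

-4


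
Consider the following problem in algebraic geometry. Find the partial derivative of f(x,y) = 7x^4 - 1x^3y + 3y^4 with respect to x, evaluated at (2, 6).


df/dx = 4*7*x^3 + 3*(-1)*x^2*y
At (2,6): 4*7*2^3 + 3*(-1)*2^2*6
= 224 - 72
= 152

152


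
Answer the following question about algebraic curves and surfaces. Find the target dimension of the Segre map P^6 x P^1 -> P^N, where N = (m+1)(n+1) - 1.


The Segre embedding maps P^m x P^n into P^N via
all products of coordinates from each factor.
N = (m+1)(n+1) - 1
N = (6+1)(1+1) - 1
N = 7*2 - 1
N = 14 - 1 = 13

13


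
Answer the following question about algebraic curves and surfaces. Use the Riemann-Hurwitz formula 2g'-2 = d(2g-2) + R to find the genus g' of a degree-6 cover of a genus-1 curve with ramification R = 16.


Riemann-Hurwitz formula: 2g' - 2 = d(2g - 2) + R
Given: d = 6, g = 1, R = 16
2g' - 2 = 6*(2*1 - 2) + 16
2g' - 2 = 6*0 + 16
2g' - 2 = 0 + 16 = 16
2g' = 18
g' = 9

9


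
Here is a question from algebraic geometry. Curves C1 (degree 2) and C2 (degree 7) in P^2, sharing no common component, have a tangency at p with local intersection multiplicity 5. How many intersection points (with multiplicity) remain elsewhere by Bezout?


By Bezout's theorem, the total intersection number is d1 * d2.
Total = 2 * 7 = 14
Intersection multiplicity at p = 5
Remaining intersections = 14 - 5 = 9

9


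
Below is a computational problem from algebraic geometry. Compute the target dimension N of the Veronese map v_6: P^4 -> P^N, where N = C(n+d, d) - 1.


The Veronese embedding v_d: P^n -> P^N maps each point to all
degree-d monomials in n+1 homogeneous coordinates.
N = C(n+d, d) - 1
N = C(4+6, 6) - 1
N = C(10, 6) - 1
C(10, 6) = 210
N = 210 - 1 = 209

209


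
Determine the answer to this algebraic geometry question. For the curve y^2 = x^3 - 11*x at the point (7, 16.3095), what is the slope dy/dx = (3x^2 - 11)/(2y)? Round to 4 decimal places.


Using implicit differentiation of y^2 = x^3 - 11*x:
2y * dy/dx = 3x^2 - 11
dy/dx = (3x^2 - 11)/(2y)
Numerator: 3*7^2 - 11 = 136
Denominator: 2*16.3095 = 32.619
dy/dx = 136/32.619 = 4.1693

4.1693


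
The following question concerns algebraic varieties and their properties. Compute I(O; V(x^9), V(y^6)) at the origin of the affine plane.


The intersection multiplicity of V(x^a) and V(y^b) at the origin is:
I(O; V(x^9), V(y^6)) = dim_k(k[x,y]/(x^9, y^6))
A basis for k[x,y]/(x^9, y^6) is the set of monomials x^i * y^j
where 0 <= i < 9 and 0 <= j < 6.
The number of such monomials is 9 * 6 = 54

54


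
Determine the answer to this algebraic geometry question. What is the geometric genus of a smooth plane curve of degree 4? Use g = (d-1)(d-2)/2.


Using the genus formula for smooth plane curves:
g = (d-1)(d-2)/2
g = (4-1)(4-2)/2
g = 3*2/2
g = 6/2 = 3

3


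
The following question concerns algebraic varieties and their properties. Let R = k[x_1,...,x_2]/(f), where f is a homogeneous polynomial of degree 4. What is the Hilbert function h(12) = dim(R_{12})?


For R = k[x_1,...,x_n]/(f) with f homogeneous of degree e:
The Hilbert series is (1 - t^e)/(1 - t)^n.
So h(d) = C(d+n-1, n-1) - C(d-e+n-1, n-1) for d >= e.
With n=2, e=4, d=12:
C(12+2-1, 2-1) = C(13, 1) = 13
C(12-4+2-1, 2-1) = C(9, 1) = 9
h(12) = 13 - 9 = 4

4


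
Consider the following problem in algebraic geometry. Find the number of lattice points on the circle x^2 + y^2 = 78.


Systematically check integer values of x where x^2 <= 78.
For each valid x, check if 78 - x^2 is a perfect square.
Total integer solutions found: 0

0


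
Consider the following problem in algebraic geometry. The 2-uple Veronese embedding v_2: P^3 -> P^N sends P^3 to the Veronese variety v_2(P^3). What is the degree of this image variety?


The Veronese variety v_2(P^3) has degree d^r.
d^r = 2^3 = 8

8


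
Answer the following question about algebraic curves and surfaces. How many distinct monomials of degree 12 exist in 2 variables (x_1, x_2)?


The number of degree-12 monomials in 2 variables is C(d+n-1, n-1).
= C(12+2-1, 2-1) = C(13, 1)
= 13

13


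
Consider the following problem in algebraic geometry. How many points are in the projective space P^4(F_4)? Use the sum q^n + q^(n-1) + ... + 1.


P^4(F_4) has (q^(n+1) - 1)/(q - 1) points.
= 4^4 + 4^3 + 4^2 + 4^1 + 4^0
= 256 + 64 + 16 + 4 + 1
= 341

341


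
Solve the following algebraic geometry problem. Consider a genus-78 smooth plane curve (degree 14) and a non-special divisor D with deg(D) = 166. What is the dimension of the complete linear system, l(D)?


First, compute the genus of a smooth plane curve of degree 14:
g = (d-1)(d-2)/2 = (14-1)(14-2)/2 = 78
For a non-special divisor D (i.e., h^1(D) = 0), Riemann-Roch gives:
l(D) = deg(D) - g + 1
Since deg(D) = 166 >= 2g - 1 = 155, D is non-special.
l(D) = 166 - 78 + 1 = 89

89


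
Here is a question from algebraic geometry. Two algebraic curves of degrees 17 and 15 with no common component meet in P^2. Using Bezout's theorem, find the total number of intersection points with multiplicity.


Bezout's theorem states the intersection count equals the product of degrees.
Intersection count = 17 * 15 = 255

255


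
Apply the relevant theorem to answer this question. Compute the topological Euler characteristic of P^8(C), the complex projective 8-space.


The complex projective space P^8 has one cell in each even real dimension 0, 2, ..., 16.
The cohomology groups are H^{2k}(P^8) = Z for k = 0,...,8, and 0 otherwise.
Euler characteristic = sum of Betti numbers = 1 per even-dimensional cohomology group.
chi(P^8) = 8 + 1 = 9

9


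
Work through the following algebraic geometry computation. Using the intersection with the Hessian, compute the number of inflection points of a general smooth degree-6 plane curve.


For a general smooth plane curve C of degree d, the inflection points are
the intersection of C with its Hessian curve, which has degree 3(d-2).
By Bezout, the total intersection number is d * 3(d-2) = 6 * 12 = 72.
For a general curve every flex is ordinary, so each contributes
multiplicity 1 to C·Hess(C), and the number of distinct inflection
points is 3d(d-2).
Inflection points = 3*6*(6-2) = 3*6*4 = 72

72


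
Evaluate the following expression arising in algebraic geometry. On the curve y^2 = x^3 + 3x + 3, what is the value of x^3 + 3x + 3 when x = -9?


Compute x^3 + 3x + 3 at x = -9:
x^3 = (-9)^3 = -729
3*x = 3*(-9) = -27
Sum: -729 - 27 + 3 = -753

-753


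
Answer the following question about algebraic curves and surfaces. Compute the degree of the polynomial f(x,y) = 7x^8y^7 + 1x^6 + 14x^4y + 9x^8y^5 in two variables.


Examine each term for its total degree (sum of exponents).
  Term '7x^8y^7' has total degree 8+7 = 15.
  Term '1x^6' has total degree 6+0 = 6.
  Term '14x^4y' has total degree 4+1 = 5.
  Term '9x^8y^5' has total degree 8+5 = 13.
The maximum total degree among all terms is 15.

15


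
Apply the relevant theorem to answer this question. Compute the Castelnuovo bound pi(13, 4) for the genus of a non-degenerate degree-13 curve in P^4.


Castelnuovo's bound: write d - 1 = m(r-1) + epsilon with 0 <= epsilon < r-1.
d - 1 = 13 - 1 = 12
r - 1 = 4 - 1 = 3
12 = 4*3 + 0, so m = 4, epsilon = 0
pi(d, r) = m(m-1)(r-1)/2 + m*epsilon
= 4*3*3/2 + 4*0
= 36/2 + 0
= 18 + 0 = 18

18


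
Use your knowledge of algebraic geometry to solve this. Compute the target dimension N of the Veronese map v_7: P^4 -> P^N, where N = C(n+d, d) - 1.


The Veronese embedding v_d: P^n -> P^N maps each point to all
degree-d monomials in n+1 homogeneous coordinates.
N = C(n+d, d) - 1
N = C(4+7, 7) - 1
N = C(11, 7) - 1
C(11, 7) = 330
N = 330 - 1 = 329

329


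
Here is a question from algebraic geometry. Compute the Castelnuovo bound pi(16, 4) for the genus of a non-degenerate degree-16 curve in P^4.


Castelnuovo's bound: write d - 1 = m(r-1) + epsilon with 0 <= epsilon < r-1.
d - 1 = 16 - 1 = 15
r - 1 = 4 - 1 = 3
15 = 5*3 + 0, so m = 5, epsilon = 0
pi(d, r) = m(m-1)(r-1)/2 + m*epsilon
= 5*4*3/2 + 5*0
= 60/2 + 0
= 30 + 0 = 30

30


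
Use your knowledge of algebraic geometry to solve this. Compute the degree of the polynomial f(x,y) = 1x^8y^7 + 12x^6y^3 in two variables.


Examine each term for its total degree (sum of exponents).
  Term '1x^8y^7' has total degree 8+7 = 15.
  Term '12x^6y^3' has total degree 6+3 = 9.
The maximum total degree among all terms is 15.

15


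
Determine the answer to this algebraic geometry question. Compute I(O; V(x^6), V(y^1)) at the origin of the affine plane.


The intersection multiplicity of V(x^a) and V(y^b) at the origin is:
I(O; V(x^6), V(y^1)) = dim_k(k[x,y]/(x^6, y^1))
A basis for k[x,y]/(x^6, y^1) is the set of monomials x^i * y^j
where 0 <= i < 6 and 0 <= j < 1.
The number of such monomials is 6 * 1 = 6

6


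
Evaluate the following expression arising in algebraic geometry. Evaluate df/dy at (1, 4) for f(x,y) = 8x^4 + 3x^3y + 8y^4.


df/dy = 3*x^3 + 4*8*y^3
At (1,4): 3*1^3 + 4*8*4^3
= 3 + 2048
= 2051

2051


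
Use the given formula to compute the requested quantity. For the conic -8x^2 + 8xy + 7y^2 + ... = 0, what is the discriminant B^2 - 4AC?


The discriminant of a conic Ax^2 + Bxy + Cy^2 + ... = 0 is B^2 - 4AC.
B^2 = 8^2 = 64
4AC = 4*(-8)*7 = -224
Discriminant = 64 + 224 = 288

288


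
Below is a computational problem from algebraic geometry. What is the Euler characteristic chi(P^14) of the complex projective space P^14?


The complex projective space P^14 has one cell in each even real dimension 0, 2, ..., 28.
The cohomology groups are H^{2k}(P^14) = Z for k = 0,...,14, and 0 otherwise.
Euler characteristic = sum of Betti numbers = 1 per even-dimensional cohomology group.
chi(P^14) = 14 + 1 = 15

15


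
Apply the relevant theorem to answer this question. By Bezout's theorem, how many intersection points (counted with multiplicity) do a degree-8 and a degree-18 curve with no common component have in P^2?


Bezout's theorem states the intersection count equals the product of degrees.
Intersection count = 8 * 18 = 144

144


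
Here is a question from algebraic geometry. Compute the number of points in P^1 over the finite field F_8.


P^1(F_8) has (q^(n+1) - 1)/(q - 1) points.
= 8^1 + 8^0
= 8 + 1
= 9

9


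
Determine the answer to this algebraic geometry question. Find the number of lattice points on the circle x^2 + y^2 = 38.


Systematically check integer values of x where x^2 <= 38.
For each valid x, check if 38 - x^2 is a perfect square.
Total integer solutions found: 0

0


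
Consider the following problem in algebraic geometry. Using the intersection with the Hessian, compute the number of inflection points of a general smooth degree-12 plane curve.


For a general smooth plane curve C of degree d, the inflection points are
the intersection of C with its Hessian curve, which has degree 3(d-2).
By Bezout, the total intersection number is d * 3(d-2) = 12 * 30 = 360.
For a general curve every flex is ordinary, so each contributes
multiplicity 1 to C·Hess(C), and the number of distinct inflection
points is 3d(d-2).
Inflection points = 3*12*(12-2) = 3*12*10 = 360

360


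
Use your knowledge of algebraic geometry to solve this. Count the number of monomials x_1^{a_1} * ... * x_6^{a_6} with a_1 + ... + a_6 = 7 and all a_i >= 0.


The number of degree-7 monomials in 6 variables is C(d+n-1, n-1).
= C(7+6-1, 6-1) = C(12, 5)
= 792

792


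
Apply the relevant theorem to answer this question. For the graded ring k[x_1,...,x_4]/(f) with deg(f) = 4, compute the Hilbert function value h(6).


For R = k[x_1,...,x_n]/(f) with f homogeneous of degree e:
The Hilbert series is (1 - t^e)/(1 - t)^n.
So h(d) = C(d+n-1, n-1) - C(d-e+n-1, n-1) for d >= e.
With n=4, e=4, d=6:
C(6+4-1, 4-1) = C(9, 3) = 84
C(6-4+4-1, 4-1) = C(5, 3) = 10
h(6) = 84 - 10 = 74

74


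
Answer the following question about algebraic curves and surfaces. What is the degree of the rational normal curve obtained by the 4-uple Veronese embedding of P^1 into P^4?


The rational normal curve in P^4 is the image of P^1 under the 4-uple Veronese.
A general hyperplane in P^4 pulls back to a degree-4 form on P^1, which has 4 zeros,
so the curve meets a general hyperplane in 4 points. Degree = 4.

4


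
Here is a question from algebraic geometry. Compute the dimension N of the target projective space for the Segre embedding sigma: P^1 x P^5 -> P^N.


The Segre embedding maps P^m x P^n into P^N via
all products of coordinates from each factor.
N = (m+1)(n+1) - 1
N = (1+1)(5+1) - 1
N = 2*6 - 1
N = 12 - 1 = 11

11


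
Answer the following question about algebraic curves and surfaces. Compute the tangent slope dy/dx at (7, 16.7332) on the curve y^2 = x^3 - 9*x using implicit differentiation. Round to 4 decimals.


Using implicit differentiation of y^2 = x^3 - 9*x:
2y * dy/dx = 3x^2 - 9
dy/dx = (3x^2 - 9)/(2y)
Numerator: 3*7^2 - 9 = 138
Denominator: 2*16.7332 = 33.4664
dy/dx = 138/33.4664 = 4.1235

4.1235


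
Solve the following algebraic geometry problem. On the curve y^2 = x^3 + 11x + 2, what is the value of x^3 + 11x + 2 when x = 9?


Compute x^3 + 11x + 2 at x = 9:
x^3 = 9^3 = 729
11*x = 11*9 = 99
Sum: 729 + 99 + 2 = 830

830


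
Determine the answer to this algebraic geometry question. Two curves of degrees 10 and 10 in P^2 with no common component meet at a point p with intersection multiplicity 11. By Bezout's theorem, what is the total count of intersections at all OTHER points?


By Bezout's theorem, the total intersection number is d1 * d2.
Total = 10 * 10 = 100
Intersection multiplicity at p = 11
Remaining intersections = 100 - 11 = 89

89


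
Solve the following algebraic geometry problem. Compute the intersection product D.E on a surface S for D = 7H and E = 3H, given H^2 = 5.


Using bilinearity of the intersection pairing on a surface S:
(aH).(bH) = ab * (H.H)
We have H^2 = 5.
D.E = (7H).(3H) = 7*3*5
= 21*5
= 105

105


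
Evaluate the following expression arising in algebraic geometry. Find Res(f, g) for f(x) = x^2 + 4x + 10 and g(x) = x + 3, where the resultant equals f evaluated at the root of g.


For Res(f, x - c), we evaluate f at x = c.
f(-3) = (-3)^2 + 4*(-3) + 10
= 9 - 12 + 10
= -3 + 10 = 7
Res(f, g) = 7

7


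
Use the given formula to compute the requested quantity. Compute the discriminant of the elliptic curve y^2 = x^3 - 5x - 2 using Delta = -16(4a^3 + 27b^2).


Compute each component:
4a^3 = 4*(-5)^3 = 4*(-125) = -500
27b^2 = 27*(-2)^2 = 27*4 = 108
4a^3 + 27b^2 = -500 + 108 = -392
Delta = -16*(-392) = 6272

6272


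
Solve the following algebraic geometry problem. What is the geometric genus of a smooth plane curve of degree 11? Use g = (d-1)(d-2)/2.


Using the genus formula for smooth plane curves:
g = (d-1)(d-2)/2
g = (11-1)(11-2)/2
g = 10*9/2
g = 90/2 = 45

45


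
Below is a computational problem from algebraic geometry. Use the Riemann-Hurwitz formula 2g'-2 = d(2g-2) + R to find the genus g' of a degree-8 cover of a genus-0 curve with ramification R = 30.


Riemann-Hurwitz formula: 2g' - 2 = d(2g - 2) + R
Given: d = 8, g = 0, R = 30
2g' - 2 = 8*(2*0 - 2) + 30
2g' - 2 = 8*(-2) + 30
2g' - 2 = -16 + 30 = 14
2g' = 16
g' = 8

8


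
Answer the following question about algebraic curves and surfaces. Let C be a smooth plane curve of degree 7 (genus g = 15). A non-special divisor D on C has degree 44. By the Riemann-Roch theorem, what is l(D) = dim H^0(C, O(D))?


First, compute the genus of a smooth plane curve of degree 7:
g = (d-1)(d-2)/2 = (7-1)(7-2)/2 = 15
For a non-special divisor D (i.e., h^1(D) = 0), Riemann-Roch gives:
l(D) = deg(D) - g + 1
Since deg(D) = 44 >= 2g - 1 = 29, D is non-special.
l(D) = 44 - 15 + 1 = 30

30


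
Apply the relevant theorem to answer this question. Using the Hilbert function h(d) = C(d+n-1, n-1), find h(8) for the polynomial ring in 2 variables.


The Hilbert function for the polynomial ring in 2 variables is:
h(d) = C(d+n-1, n-1)
h(8) = C(8+2-1, 2-1) = C(9, 1)
= 9! / (1! * 8!)
= 9

9


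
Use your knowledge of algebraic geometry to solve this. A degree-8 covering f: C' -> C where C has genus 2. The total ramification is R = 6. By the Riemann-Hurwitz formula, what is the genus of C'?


Riemann-Hurwitz formula: 2g' - 2 = d(2g - 2) + R
Given: d = 8, g = 2, R = 6
2g' - 2 = 8*(2*2 - 2) + 6
2g' - 2 = 8*2 + 6
2g' - 2 = 16 + 6 = 22
2g' = 24
g' = 12

12


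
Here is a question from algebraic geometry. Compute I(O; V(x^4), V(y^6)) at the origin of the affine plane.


The intersection multiplicity of V(x^a) and V(y^b) at the origin is:
I(O; V(x^4), V(y^6)) = dim_k(k[x,y]/(x^4, y^6))
A basis for k[x,y]/(x^4, y^6) is the set of monomials x^i * y^j
where 0 <= i < 4 and 0 <= j < 6.
The number of such monomials is 4 * 6 = 24

24


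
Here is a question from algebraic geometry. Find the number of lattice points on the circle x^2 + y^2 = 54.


Systematically check integer values of x where x^2 <= 54.
For each valid x, check if 54 - x^2 is a perfect square.
Total integer solutions found: 0

0


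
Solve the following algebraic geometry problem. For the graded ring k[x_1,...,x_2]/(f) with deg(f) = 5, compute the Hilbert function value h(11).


For R = k[x_1,...,x_n]/(f) with f homogeneous of degree e:
The Hilbert series is (1 - t^e)/(1 - t)^n.
So h(d) = C(d+n-1, n-1) - C(d-e+n-1, n-1) for d >= e.
With n=2, e=5, d=11:
C(11+2-1, 2-1) = C(12, 1) = 12
C(11-5+2-1, 2-1) = C(7, 1) = 7
h(11) = 12 - 7 = 5

5


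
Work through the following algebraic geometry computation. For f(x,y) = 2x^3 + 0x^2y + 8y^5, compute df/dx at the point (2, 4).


df/dx = 3*2*x^2 + 2*0*x^1*y
At (2,4): 3*2*2^2 + 2*0*2^1*4
= 24 + 0
= 24

24


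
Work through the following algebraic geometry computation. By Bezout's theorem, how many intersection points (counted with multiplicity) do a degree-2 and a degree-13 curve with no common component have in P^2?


Bezout's theorem states the intersection count equals the product of degrees.
Intersection count = 2 * 13 = 26

26


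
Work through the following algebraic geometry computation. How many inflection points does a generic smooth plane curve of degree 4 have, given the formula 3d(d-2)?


For a general smooth plane curve C of degree d, the inflection points are
the intersection of C with its Hessian curve, which has degree 3(d-2).
By Bezout, the total intersection number is d * 3(d-2) = 4 * 6 = 24.
For a general curve every flex is ordinary, so each contributes
multiplicity 1 to C·Hess(C), and the number of distinct inflection
points is 3d(d-2).
Inflection points = 3*4*(4-2) = 3*4*2 = 24

24


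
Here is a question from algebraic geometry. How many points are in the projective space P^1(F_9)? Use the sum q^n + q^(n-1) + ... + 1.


P^1(F_9) has (q^(n+1) - 1)/(q - 1) points.
= 9^1 + 9^0
= 9 + 1
= 10

10


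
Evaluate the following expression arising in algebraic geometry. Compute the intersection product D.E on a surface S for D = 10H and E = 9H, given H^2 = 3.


Using bilinearity of the intersection pairing on a surface S:
(aH).(bH) = ab * (H.H)
We have H^2 = 3.
D.E = (10H).(9H) = 10*9*3
= 90*3
= 270

270


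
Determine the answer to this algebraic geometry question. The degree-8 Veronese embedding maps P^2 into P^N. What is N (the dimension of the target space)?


The Veronese embedding v_d: P^n -> P^N maps each point to all
degree-d monomials in n+1 homogeneous coordinates.
N = C(n+d, d) - 1
N = C(2+8, 8) - 1
N = C(10, 8) - 1
C(10, 8) = 45
N = 45 - 1 = 44

44


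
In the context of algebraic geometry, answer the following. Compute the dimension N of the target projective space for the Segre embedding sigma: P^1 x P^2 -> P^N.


The Segre embedding maps P^m x P^n into P^N via
all products of coordinates from each factor.
N = (m+1)(n+1) - 1
N = (1+1)(2+1) - 1
N = 2*3 - 1
N = 6 - 1 = 5

5


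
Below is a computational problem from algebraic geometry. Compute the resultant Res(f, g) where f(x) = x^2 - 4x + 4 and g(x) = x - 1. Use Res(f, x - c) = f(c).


For Res(f, x - c), we evaluate f at x = c.
f(1) = 1^2 - 4*1 + 4
= 1 - 4 + 4
= -3 + 4 = 1
Res(f, g) = 1

1


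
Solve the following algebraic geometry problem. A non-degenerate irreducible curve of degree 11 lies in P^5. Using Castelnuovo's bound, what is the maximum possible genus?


Castelnuovo's bound: write d - 1 = m(r-1) + epsilon with 0 <= epsilon < r-1.
d - 1 = 11 - 1 = 10
r - 1 = 5 - 1 = 4
10 = 2*4 + 2, so m = 2, epsilon = 2
pi(d, r) = m(m-1)(r-1)/2 + m*epsilon
= 2*1*4/2 + 2*2
= 8/2 + 4
= 4 + 4 = 8

8


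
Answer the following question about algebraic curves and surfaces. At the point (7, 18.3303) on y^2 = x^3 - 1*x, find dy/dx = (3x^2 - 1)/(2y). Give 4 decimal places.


Using implicit differentiation of y^2 = x^3 - 1*x:
2y * dy/dx = 3x^2 - 1
dy/dx = (3x^2 - 1)/(2y)
Numerator: 3*7^2 - 1 = 146
Denominator: 2*18.3303 = 36.6606
dy/dx = 146/36.6606 = 3.9825

3.9825


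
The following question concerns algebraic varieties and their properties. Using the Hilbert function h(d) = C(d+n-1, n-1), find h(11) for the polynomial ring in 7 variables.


The Hilbert function for the polynomial ring in 7 variables is:
h(d) = C(d+n-1, n-1)
h(11) = C(11+7-1, 7-1) = C(17, 6)
= 17! / (6! * 11!)
= 12376

12376


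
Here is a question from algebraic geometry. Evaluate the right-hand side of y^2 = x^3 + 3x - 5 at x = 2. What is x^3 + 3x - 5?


Compute x^3 + 3x - 5 at x = 2:
x^3 = 2^3 = 8
3*x = 3*2 = 6
Sum: 8 + 6 - 5 = 9

9


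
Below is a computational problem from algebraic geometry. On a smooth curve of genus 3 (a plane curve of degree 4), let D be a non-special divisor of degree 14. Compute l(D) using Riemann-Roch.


First, compute the genus of a smooth plane curve of degree 4:
g = (d-1)(d-2)/2 = (4-1)(4-2)/2 = 3
For a non-special divisor D (i.e., h^1(D) = 0), Riemann-Roch gives:
l(D) = deg(D) - g + 1
Since deg(D) = 14 >= 2g - 1 = 5, D is non-special.
l(D) = 14 - 3 + 1 = 12

12


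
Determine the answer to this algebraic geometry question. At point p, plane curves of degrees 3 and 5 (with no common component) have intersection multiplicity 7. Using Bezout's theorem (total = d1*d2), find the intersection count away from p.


By Bezout's theorem, the total intersection number is d1 * d2.
Total = 3 * 5 = 15
Intersection multiplicity at p = 7
Remaining intersections = 15 - 7 = 8

8


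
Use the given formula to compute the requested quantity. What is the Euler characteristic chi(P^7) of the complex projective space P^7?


The complex projective space P^7 has one cell in each even real dimension 0, 2, ..., 14.
The cohomology groups are H^{2k}(P^7) = Z for k = 0,...,7, and 0 otherwise.
Euler characteristic = sum of Betti numbers = 1 per even-dimensional cohomology group.
chi(P^7) = 7 + 1 = 8

8


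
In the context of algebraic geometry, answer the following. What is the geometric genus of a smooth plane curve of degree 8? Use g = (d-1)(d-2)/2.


Using the genus formula for smooth plane curves:
g = (d-1)(d-2)/2
g = (8-1)(8-2)/2
g = 7*6/2
g = 42/2 = 21

21


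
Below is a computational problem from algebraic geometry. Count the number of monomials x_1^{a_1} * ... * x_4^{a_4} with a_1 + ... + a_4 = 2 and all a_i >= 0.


The number of degree-2 monomials in 4 variables is C(d+n-1, n-1).
= C(2+4-1, 4-1) = C(5, 3)
= 10

10


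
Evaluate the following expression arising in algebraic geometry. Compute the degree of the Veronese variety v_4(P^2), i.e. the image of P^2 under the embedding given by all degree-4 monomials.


The Veronese variety v_4(P^2) has degree d^r.
d^r = 4^2 = 16

16


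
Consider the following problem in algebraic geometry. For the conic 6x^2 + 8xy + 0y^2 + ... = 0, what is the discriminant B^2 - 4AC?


The discriminant of a conic Ax^2 + Bxy + Cy^2 + ... = 0 is B^2 - 4AC.
B^2 = 8^2 = 64
4AC = 4*6*0 = 0
Discriminant = 64 + 0 = 64

64


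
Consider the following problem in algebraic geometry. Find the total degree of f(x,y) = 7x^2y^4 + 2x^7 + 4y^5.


Examine each term for its total degree (sum of exponents).
  Term '7x^2y^4' has total degree 2+4 = 6.
  Term '2x^7' has total degree 7+0 = 7.
  Term '4y^5' has total degree 0+5 = 5.
The maximum total degree among all terms is 7.

7


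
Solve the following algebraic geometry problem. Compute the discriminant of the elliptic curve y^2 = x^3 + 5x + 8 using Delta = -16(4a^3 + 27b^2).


Compute each component:
4a^3 = 4*5^3 = 4*125 = 500
27b^2 = 27*8^2 = 27*64 = 1728
4a^3 + 27b^2 = 500 + 1728 = 2228
Delta = -16*2228 = -35648

-35648


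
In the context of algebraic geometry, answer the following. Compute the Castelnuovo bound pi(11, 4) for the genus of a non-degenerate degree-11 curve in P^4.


Castelnuovo's bound: write d - 1 = m(r-1) + epsilon with 0 <= epsilon < r-1.
d - 1 = 11 - 1 = 10
r - 1 = 4 - 1 = 3
10 = 3*3 + 1, so m = 3, epsilon = 1
pi(d, r) = m(m-1)(r-1)/2 + m*epsilon
= 3*2*3/2 + 3*1
= 18/2 + 3
= 9 + 3 = 12

12


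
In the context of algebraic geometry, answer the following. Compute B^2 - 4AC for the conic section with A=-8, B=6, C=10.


The discriminant of a conic Ax^2 + Bxy + Cy^2 + ... = 0 is B^2 - 4AC.
B^2 = 6^2 = 36
4AC = 4*(-8)*10 = -320
Discriminant = 36 + 320 = 356

356


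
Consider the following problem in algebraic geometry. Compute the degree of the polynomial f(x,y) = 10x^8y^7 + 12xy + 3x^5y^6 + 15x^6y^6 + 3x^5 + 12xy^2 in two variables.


Examine each term for its total degree (sum of exponents).
  Term '10x^8y^7' has total degree 8+7 = 15.
  Term '12xy' has total degree 1+1 = 2.
  Term '3x^5y^6' has total degree 5+6 = 11.
  Term '15x^6y^6' has total degree 6+6 = 12.
  Term '3x^5' has total degree 5+0 = 5.
  Term '12xy^2' has total degree 1+2 = 3.
The maximum total degree among all terms is 15.

15


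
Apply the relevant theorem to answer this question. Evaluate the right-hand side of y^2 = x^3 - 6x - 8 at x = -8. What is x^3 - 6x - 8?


Compute x^3 - 6x - 8 at x = -8:
x^3 = (-8)^3 = -512
(-6)*x = (-6)*(-8) = 48
Sum: -512 + 48 - 8 = -472

-472


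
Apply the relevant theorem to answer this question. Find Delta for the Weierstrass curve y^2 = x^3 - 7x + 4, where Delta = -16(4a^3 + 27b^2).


Compute each component:
4a^3 = 4*(-7)^3 = 4*(-343) = -1372
27b^2 = 27*4^2 = 27*16 = 432
4a^3 + 27b^2 = -1372 + 432 = -940
Delta = -16*(-940) = 15040

15040


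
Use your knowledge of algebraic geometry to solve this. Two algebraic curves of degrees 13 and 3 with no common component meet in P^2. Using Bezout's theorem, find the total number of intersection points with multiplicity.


Bezout's theorem states the intersection count equals the product of degrees.
Intersection count = 13 * 3 = 39

39


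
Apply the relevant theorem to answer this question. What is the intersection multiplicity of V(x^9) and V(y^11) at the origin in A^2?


The intersection multiplicity of V(x^a) and V(y^b) at the origin is:
I(O; V(x^9), V(y^11)) = dim_k(k[x,y]/(x^9, y^11))
A basis for k[x,y]/(x^9, y^11) is the set of monomials x^i * y^j
where 0 <= i < 9 and 0 <= j < 11.
The number of such monomials is 9 * 11 = 99

99


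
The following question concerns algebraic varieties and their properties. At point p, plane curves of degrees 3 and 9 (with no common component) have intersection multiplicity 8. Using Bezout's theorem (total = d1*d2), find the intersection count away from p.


By Bezout's theorem, the total intersection number is d1 * d2.
Total = 3 * 9 = 27
Intersection multiplicity at p = 8
Remaining intersections = 27 - 8 = 19

19


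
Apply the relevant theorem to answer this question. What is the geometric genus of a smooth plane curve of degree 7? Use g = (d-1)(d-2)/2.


Using the genus formula for smooth plane curves:
g = (d-1)(d-2)/2
g = (7-1)(7-2)/2
g = 6*5/2
g = 30/2 = 15

15


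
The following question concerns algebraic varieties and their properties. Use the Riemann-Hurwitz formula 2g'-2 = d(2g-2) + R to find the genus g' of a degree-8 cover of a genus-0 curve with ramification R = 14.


Riemann-Hurwitz formula: 2g' - 2 = d(2g - 2) + R
Given: d = 8, g = 0, R = 14
2g' - 2 = 8*(2*0 - 2) + 14
2g' - 2 = 8*(-2) + 14
2g' - 2 = -16 + 14 = -2
2g' = 0
g' = 0

0


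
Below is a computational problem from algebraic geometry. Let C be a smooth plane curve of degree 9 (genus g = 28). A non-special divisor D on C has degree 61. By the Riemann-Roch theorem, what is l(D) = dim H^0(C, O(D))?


First, compute the genus of a smooth plane curve of degree 9:
g = (d-1)(d-2)/2 = (9-1)(9-2)/2 = 28
For a non-special divisor D (i.e., h^1(D) = 0), Riemann-Roch gives:
l(D) = deg(D) - g + 1
Since deg(D) = 61 >= 2g - 1 = 55, D is non-special.
l(D) = 61 - 28 + 1 = 34

34


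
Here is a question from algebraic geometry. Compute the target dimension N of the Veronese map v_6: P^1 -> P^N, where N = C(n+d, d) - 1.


The Veronese embedding v_d: P^n -> P^N maps each point to all
degree-d monomials in n+1 homogeneous coordinates.
N = C(n+d, d) - 1
N = C(1+6, 6) - 1
N = C(7, 6) - 1
C(7, 6) = 7
N = 7 - 1 = 6

6


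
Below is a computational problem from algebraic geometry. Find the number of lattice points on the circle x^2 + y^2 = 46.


Systematically check integer values of x where x^2 <= 46.
For each valid x, check if 46 - x^2 is a perfect square.
Total integer solutions found: 0

0


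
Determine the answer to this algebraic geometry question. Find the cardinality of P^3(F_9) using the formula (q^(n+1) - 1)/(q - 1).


P^3(F_9) has (q^(n+1) - 1)/(q - 1) points.
= 9^3 + 9^2 + 9^1 + 9^0
= 729 + 81 + 9 + 1
= 820

820


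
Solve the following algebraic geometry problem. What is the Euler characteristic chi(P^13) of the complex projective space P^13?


The complex projective space P^13 has one cell in each even real dimension 0, 2, ..., 26.
The cohomology groups are H^{2k}(P^13) = Z for k = 0,...,13, and 0 otherwise.
Euler characteristic = sum of Betti numbers = 1 per even-dimensional cohomology group.
chi(P^13) = 13 + 1 = 14

14


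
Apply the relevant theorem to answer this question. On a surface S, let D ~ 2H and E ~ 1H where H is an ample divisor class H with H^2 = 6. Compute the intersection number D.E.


Using bilinearity of the intersection pairing on a surface S:
(aH).(bH) = ab * (H.H)
We have H^2 = 6.
D.E = (2H).(1H) = 2*1*6
= 2*6
= 12

12


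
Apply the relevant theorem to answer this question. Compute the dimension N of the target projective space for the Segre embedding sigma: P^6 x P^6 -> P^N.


The Segre embedding maps P^m x P^n into P^N via
all products of coordinates from each factor.
N = (m+1)(n+1) - 1
N = (6+1)(6+1) - 1
N = 7*7 - 1
N = 49 - 1 = 48

48


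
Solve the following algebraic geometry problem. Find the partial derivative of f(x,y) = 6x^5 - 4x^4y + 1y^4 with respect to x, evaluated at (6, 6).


df/dx = 5*6*x^4 + 4*(-4)*x^3*y
At (6,6): 5*6*6^4 + 4*(-4)*6^3*6
= 38880 - 20736
= 18144

18144


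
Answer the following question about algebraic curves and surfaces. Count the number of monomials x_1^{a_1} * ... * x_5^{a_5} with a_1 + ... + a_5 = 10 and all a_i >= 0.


The number of degree-10 monomials in 5 variables is C(d+n-1, n-1).
= C(10+5-1, 5-1) = C(14, 4)
= 1001

1001


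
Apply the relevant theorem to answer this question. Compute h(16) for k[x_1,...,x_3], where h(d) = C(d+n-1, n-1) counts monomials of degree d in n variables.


The Hilbert function for the polynomial ring in 3 variables is:
h(d) = C(d+n-1, n-1)
h(16) = C(16+3-1, 3-1) = C(18, 2)
= 18! / (2! * 16!)
= 153

153


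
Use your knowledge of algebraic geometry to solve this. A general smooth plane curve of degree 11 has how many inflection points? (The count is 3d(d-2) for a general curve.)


For a general smooth plane curve C of degree d, the inflection points are
the intersection of C with its Hessian curve, which has degree 3(d-2).
By Bezout, the total intersection number is d * 3(d-2) = 11 * 27 = 297.
For a general curve every flex is ordinary, so each contributes
multiplicity 1 to C·Hess(C), and the number of distinct inflection
points is 3d(d-2).
Inflection points = 3*11*(11-2) = 3*11*9 = 297

297


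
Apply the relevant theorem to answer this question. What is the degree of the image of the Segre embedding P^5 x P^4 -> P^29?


The degree of the Segre variety P^5 x P^4 is C(m+n, m).
= C(9, 5)
= 126

126


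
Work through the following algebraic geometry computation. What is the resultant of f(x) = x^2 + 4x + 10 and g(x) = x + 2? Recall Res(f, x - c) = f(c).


For Res(f, x - c), we evaluate f at x = c.
f(-2) = (-2)^2 + 4*(-2) + 10
= 4 - 8 + 10
= -4 + 10 = 6
Res(f, g) = 6

6


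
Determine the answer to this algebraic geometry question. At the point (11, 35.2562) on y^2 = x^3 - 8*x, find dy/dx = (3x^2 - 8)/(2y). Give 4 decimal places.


Using implicit differentiation of y^2 = x^3 - 8*x:
2y * dy/dx = 3x^2 - 8
dy/dx = (3x^2 - 8)/(2y)
Numerator: 3*11^2 - 8 = 355
Denominator: 2*35.2562 = 70.5124
dy/dx = 355/70.5124 = 5.0346

5.0346


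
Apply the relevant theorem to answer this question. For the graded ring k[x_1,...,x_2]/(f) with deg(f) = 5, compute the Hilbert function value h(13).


For R = k[x_1,...,x_n]/(f) with f homogeneous of degree e:
The Hilbert series is (1 - t^e)/(1 - t)^n.
So h(d) = C(d+n-1, n-1) - C(d-e+n-1, n-1) for d >= e.
With n=2, e=5, d=13:
C(13+2-1, 2-1) = C(14, 1) = 14
C(13-5+2-1, 2-1) = C(9, 1) = 9
h(13) = 14 - 9 = 5

5


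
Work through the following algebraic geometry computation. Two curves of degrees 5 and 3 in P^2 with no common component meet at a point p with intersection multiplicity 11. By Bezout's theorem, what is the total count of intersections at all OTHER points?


By Bezout's theorem, the total intersection number is d1 * d2.
Total = 5 * 3 = 15
Intersection multiplicity at p = 11
Remaining intersections = 15 - 11 = 4

4


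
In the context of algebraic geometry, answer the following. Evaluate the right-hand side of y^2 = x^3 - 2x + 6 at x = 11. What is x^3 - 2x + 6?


Compute x^3 - 2x + 6 at x = 11:
x^3 = 11^3 = 1331
(-2)*x = (-2)*11 = -22
Sum: 1331 - 22 + 6 = 1315

1315


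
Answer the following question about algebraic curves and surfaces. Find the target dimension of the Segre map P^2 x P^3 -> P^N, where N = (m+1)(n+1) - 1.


The Segre embedding maps P^m x P^n into P^N via
all products of coordinates from each factor.
N = (m+1)(n+1) - 1
N = (2+1)(3+1) - 1
N = 3*4 - 1
N = 12 - 1 = 11

11


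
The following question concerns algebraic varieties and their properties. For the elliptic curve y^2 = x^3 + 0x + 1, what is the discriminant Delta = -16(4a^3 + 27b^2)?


Compute each component:
4a^3 = 4*0^3 = 4*0 = 0
27b^2 = 27*1^2 = 27*1 = 27
4a^3 + 27b^2 = 0 + 27 = 27
Delta = -16*27 = -432

-432


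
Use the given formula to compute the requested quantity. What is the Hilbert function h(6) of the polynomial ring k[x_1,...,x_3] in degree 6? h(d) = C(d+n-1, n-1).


The Hilbert function for the polynomial ring in 3 variables is:
h(d) = C(d+n-1, n-1)
h(6) = C(6+3-1, 3-1) = C(8, 2)
= 8! / (2! * 6!)
= 28

28
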